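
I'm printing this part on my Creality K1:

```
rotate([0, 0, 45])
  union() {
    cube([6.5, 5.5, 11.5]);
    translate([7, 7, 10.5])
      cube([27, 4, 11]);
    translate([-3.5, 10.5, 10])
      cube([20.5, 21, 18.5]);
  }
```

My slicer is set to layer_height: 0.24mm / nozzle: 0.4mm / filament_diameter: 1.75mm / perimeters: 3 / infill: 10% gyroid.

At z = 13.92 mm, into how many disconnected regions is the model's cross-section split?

At z = 13.92 mm: the cube is not intersected at this z (z outside [0, 11.5]); the cube at (7, 7) is present — its section is the full 27×4 rectangle; the 20.5×21 cube at (-3.5, 10.5) contributes its full rectangle; Merging all regions: the regions partially overlap (shared area 5.00 mm²), so overlapping operands fuse into one piece — 1 connected region; (whole slice rotated 45° about Z — lengths, areas and connectivity unchanged). The result has 1 disconnected region.

1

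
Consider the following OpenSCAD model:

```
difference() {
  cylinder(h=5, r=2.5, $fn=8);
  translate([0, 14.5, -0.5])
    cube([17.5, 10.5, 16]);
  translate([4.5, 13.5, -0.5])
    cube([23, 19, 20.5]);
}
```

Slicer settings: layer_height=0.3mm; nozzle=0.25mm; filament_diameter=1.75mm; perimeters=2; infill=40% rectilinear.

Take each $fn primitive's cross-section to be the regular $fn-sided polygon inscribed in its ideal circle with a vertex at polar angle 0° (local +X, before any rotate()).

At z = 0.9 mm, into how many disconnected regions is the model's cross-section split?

1

At z = 0.9 mm: the cylinder: section is a regular 8-gon, circumradius r=2.5; the cube at (0, 14.5) (footprint 17.5×10.5) is included at this height; the cube at (4.5, 13.5) (footprint 23×19) is included at this height; Taking the first minus the rest: starting from the r=2.5 cylinder, the 17.5×10.5 cube at (0, 14.5) misses the remaining region (no effect); the 23×19 cube at (4.5, 13.5) misses the remaining region (no effect) — 1 connected region. The result has 1 disconnected region.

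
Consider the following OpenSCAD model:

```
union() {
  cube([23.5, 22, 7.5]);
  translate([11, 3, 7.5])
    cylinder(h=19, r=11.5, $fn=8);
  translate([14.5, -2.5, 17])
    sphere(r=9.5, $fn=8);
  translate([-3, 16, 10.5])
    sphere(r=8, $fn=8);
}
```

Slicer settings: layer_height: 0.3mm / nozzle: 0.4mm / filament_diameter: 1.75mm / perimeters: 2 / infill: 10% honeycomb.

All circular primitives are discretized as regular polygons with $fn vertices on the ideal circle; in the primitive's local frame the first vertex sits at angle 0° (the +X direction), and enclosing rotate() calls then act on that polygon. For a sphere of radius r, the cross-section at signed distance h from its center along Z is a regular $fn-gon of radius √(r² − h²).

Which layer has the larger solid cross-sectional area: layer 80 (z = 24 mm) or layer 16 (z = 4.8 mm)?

layer 16 (z = 4.8 mm)

Layer 80 (z = 24): the cube is not intersected at this z (z outside [0, 7.5]); the cylinder at (11, 3): section is a regular 8-gon, circumradius r=11.5 (area = (8/2)·11.500²·sin(360°/8) = 374.06 mm²); the r=9.5 sphere at (14.5, -2.5) contributes a regular 8-gon of circumradius √(9.5²−7²) = 6.423 (area = (8/2)·6.423²·sin(360°/8) = 116.67 mm²); the sphere at (-3, 16) does not reach this height (|z−center|=13.500 > r=8); Taking the union: the regions partially overlap — summed areas 490.73 mm² minus the doubly-counted overlap 103.16 mm² gives 387.57 mm² — area = 387.57 mm². So its area = 387.57 mm². Layer 16 (z = 4.8): the cube is present — its section is the full 23.5×22 rectangle (area 517.00 mm²); the cylinder at (11, 3) is absent (z outside [7.5, 26.5]); the sphere at (14.5, -2.5) is absent (|z−center|=12.200 > r=9.5); the r=8 sphere at (-3, 16) slices to a regular 8-gon of circumradius 5.613 (√(r²−h²) with h=5.7 from center) (area = (8/2)·5.613²·sin(360°/8) = 89.12 mm²); Merging all regions: the regions partially overlap — summed areas 606.12 mm² minus the doubly-counted overlap 14.61 mm² gives 591.51 mm² — area = 591.51 mm². So its area = 591.51 mm². Layer 16 is larger (591.51 vs 387.57 mm²).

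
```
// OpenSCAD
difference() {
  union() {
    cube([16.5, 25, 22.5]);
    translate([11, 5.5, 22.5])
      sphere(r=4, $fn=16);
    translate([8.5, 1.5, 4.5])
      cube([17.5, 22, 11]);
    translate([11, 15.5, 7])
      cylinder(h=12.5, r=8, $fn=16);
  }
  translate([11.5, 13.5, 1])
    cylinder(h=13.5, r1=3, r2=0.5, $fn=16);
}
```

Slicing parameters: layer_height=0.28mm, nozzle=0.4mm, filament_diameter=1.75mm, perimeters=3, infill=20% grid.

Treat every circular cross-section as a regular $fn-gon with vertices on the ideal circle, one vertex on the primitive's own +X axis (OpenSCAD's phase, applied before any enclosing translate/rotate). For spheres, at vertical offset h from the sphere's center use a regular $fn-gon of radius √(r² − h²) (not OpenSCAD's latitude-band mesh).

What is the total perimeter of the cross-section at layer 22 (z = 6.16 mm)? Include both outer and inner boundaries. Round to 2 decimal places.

114.76 mm

At z = 6.16 mm: the cube (footprint 16.5×25) is included at this height (perimeter 83.00 mm); the sphere at (11, 5.5) is not intersected at this z (|z−center|=16.340 > r=4); the cube at (8.5, 1.5) is present — its section is the full 17.5×22 rectangle (perimeter 79.00 mm); the cylinder at (11, 15.5) is not intersected at this z (z outside [7, 19.5]); Merging all regions: the regions partially overlap (shared area 176.00 mm²), so the edge portions inside another operand are dropped and the merged outline is re-measured after clipping — boundary = 102.00 mm; the cone at (11.5, 13.5) contributes a regular 16-gon of circumradius 2.044 (interpolated between r1=3 and r2=0.5 at t=0.382) (perimeter = 2·16·2.044·sin(180°/16) = 12.76 mm); After the difference (first − rest): starting from that combined region, the cone at (11.5, 13.5) lies wholly inside it (removes its full 12.80 mm² and its 12.76 mm outline becomes a hole wall) — boundary (outer + 1 inner loop) = 114.76 mm. Overall, the cross-section is one region with 1 hole. Total boundary length (outer + inner) = 114.76 mm.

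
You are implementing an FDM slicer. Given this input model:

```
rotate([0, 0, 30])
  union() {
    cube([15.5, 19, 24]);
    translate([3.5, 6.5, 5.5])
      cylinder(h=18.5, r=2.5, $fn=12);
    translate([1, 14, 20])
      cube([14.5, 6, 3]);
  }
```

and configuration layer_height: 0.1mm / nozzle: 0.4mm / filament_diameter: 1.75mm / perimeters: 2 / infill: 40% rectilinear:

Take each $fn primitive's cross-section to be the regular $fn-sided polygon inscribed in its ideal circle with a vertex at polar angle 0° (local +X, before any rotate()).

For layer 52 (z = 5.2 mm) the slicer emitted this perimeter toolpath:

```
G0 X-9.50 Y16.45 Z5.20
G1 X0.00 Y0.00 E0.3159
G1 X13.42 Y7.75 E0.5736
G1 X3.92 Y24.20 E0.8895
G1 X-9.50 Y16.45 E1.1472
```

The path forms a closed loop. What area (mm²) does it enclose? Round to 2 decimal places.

294.38 mm²

Apply the shoelace formula to the sequence of (X, Y) vertices; enclosed area = 294.38 mm².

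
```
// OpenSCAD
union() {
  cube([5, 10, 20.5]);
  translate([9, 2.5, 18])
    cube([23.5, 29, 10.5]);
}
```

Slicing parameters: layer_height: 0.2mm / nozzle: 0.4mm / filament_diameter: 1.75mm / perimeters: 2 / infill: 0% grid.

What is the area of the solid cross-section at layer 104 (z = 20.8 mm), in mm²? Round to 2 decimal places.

681.50 mm²

At z = 20.8 mm: the cube does not reach this height (z outside [0, 20.5]); the cube at (9, 2.5) (footprint 23.5×29) is included at this height (area 681.50 mm²); Taking the union: only the 23.5×29 cube at (9, 2.5) is present, so the union is just that shape — area = 681.50 mm². Overall, the cross-section is a single solid region. Net area = 681.50 mm².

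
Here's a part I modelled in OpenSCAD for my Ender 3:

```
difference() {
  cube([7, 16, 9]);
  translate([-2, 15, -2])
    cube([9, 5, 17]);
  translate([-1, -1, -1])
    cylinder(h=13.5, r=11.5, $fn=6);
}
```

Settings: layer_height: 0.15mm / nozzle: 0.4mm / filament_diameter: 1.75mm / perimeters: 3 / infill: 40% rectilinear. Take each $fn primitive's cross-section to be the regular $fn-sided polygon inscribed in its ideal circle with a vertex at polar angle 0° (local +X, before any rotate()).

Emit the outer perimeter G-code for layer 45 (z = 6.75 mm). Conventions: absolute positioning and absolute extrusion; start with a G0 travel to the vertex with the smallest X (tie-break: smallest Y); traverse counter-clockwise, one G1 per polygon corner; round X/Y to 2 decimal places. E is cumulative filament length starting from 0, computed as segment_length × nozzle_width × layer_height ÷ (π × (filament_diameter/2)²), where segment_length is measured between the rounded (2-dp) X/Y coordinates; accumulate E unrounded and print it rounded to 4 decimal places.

At z = 6.75 mm: the cube (footprint 7×16) is included at this height; the cube at (-2, 15) is present — its section is the full 9×5 rectangle; the r=11.5 cylinder at (-1, -1) gives a regular 6-gon of circumradius 11.5 (constant along its height); Subtracting the remaining from the first: starting from the 7×16 cube, the 9×5 cube at (-2, 15) partially overlaps it — only the 7.00 mm² overlap (of its 45.00 mm²) is removed, clipping the outline; the r=11.5 cylinder at (-1, -1) partially overlaps it — only the 58.33 mm² overlap (of its 343.60 mm²) is removed, clipping the outline — 1 connected region. The outline is a single polygon with 5 vertices. Extrusion per mm of travel: 0.4 × 0.15 / (π × 0.875²) = 0.024945. Accumulating E over each segment gives final E = 0.8040.

G0 X0.00 Y8.96 Z6.75
G1 X4.75 Y8.96 E0.1185
G1 X7.00 Y5.06 E0.2308
G1 X7.00 Y15.00 E0.4788
G1 X0.00 Y15.00 E0.6534
G1 X0.00 Y8.96 E0.8040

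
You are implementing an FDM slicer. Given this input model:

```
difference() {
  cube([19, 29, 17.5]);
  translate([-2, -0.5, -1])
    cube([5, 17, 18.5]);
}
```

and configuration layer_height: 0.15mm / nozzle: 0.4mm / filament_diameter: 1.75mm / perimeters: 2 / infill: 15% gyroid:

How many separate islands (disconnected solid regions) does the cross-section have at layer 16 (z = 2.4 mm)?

At z = 2.4 mm: the cube is present — its section is the full 19×29 rectangle; the 5×17 cube at (-2, -0.5) contributes its full rectangle; Subtracting the remaining from the first: starting from the 19×29 cube, the 5×17 cube at (-2, -0.5) partially overlaps it — only the 49.50 mm² overlap (of its 85.00 mm²) is removed, clipping the outline — 1 connected region. Overall, the cross-section is a single solid region. Island count = 1.

1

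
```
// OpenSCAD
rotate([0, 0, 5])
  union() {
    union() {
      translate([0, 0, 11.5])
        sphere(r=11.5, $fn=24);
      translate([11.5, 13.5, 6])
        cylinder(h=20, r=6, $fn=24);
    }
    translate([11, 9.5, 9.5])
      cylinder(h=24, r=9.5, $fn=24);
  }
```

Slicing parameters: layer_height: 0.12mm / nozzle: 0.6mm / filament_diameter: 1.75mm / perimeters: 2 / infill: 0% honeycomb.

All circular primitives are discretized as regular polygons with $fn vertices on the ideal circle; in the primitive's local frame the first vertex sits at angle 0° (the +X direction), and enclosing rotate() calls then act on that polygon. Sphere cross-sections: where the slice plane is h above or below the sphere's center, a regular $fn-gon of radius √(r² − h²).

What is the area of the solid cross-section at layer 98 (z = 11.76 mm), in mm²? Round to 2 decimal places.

At z = 11.76 mm: the r=11.5 sphere contributes a regular 24-gon of circumradius √(11.5²−0.26²) = 11.497 (area = (24/2)·11.497²·sin(360°/24) = 410.54 mm²); the r=6 cylinder at (11.5, 13.5) contributes a regular 24-gon of circumradius 6 (area = (24/2)·6.000²·sin(360°/24) = 111.81 mm²); Taking the union: the 2 present regions are separate (no shared area or edge), so areas and boundary lengths simply add and each stays a separate island — area = 522.35 mm²; the r=9.5 cylinder at (11, 9.5) contributes a regular 24-gon of circumradius 9.5 (area = (24/2)·9.500²·sin(360°/24) = 280.30 mm²); Merging all regions: the regions partially overlap — summed areas 802.65 mm² minus the doubly-counted overlap 174.06 mm² gives 628.59 mm² — area = 628.59 mm²; (whole slice rotated 5° about Z — lengths, areas and connectivity unchanged). Overall, the cross-section is a single solid region. Net area = 628.59 mm².

628.59 mm²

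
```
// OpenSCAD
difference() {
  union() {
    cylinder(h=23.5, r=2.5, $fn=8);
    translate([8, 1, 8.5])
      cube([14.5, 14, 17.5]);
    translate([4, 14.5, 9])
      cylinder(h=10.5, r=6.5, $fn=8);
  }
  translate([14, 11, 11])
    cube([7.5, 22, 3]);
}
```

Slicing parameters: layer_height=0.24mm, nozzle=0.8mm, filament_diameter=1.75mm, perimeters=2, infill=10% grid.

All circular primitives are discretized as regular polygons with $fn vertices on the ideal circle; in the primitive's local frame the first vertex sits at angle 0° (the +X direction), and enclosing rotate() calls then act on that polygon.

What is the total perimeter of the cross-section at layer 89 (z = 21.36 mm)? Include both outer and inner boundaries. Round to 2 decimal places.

72.31 mm

At z = 21.36 mm: the cylinder: section is a regular 8-gon, circumradius r=2.5 (perimeter = 2·8·2.500·sin(180°/8) = 15.31 mm); the cube at (8, 1) (footprint 14.5×14) is included at this height (perimeter 57.00 mm); the cylinder at (4, 14.5) is not intersected at this z (z outside [9, 19.5]); Merging all regions: the 2 present regions are separate (no shared area or edge), so areas and boundary lengths simply add and each stays a separate island — boundary = 72.31 mm; the cube at (14, 11) is not intersected at this z (z outside [11, 14]); Taking the first minus the rest: none of the subtracted shapes is present at this height, so that combined region is unchanged — boundary = 72.31 mm. Overall, the cross-section has 2 separate islands. Total boundary length (outer) = 72.31 mm.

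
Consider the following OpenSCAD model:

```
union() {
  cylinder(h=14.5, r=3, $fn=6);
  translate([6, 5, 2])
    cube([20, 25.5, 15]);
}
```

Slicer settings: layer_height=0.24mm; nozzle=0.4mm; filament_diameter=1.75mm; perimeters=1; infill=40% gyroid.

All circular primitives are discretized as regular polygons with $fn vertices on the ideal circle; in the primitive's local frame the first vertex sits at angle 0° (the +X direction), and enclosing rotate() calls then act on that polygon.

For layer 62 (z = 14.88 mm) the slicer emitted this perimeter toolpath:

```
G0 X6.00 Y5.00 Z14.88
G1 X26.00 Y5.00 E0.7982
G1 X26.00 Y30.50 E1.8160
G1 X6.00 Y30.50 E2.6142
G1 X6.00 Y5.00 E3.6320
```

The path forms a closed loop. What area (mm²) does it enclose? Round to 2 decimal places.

510.00 mm²

Apply the shoelace formula to the sequence of (X, Y) vertices; enclosed area = 510.00 mm².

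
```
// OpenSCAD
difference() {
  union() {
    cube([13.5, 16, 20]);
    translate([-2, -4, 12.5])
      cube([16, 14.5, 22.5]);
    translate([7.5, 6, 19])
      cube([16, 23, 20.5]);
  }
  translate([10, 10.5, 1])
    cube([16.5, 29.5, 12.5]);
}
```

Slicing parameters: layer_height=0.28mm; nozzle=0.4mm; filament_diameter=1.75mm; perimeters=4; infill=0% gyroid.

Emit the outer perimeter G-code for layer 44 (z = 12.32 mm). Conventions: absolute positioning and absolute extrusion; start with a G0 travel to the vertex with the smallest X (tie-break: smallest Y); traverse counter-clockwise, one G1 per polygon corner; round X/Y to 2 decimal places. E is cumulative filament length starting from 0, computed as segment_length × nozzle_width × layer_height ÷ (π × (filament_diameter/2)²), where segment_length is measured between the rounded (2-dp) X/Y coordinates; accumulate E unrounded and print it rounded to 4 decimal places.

At z = 12.32 mm: the 13.5×16 cube contributes its full rectangle; the cube at (-2, -4) does not reach this height (z outside [12.5, 35]); the cube at (7.5, 6) is not intersected at this z (z outside [19, 39.5]); Taking the union: only the 13.5×16 cube is present, so the union is just that shape — 1 connected region; the cube at (10, 10.5) (footprint 16.5×29.5) is included at this height; After the difference (first − rest): starting from the result so far, the 16.5×29.5 cube at (10, 10.5) partially overlaps it — only the 19.25 mm² overlap (of its 486.75 mm²) is removed, clipping the outline — 1 connected region. The outline is a single polygon with 6 vertices. Extrusion per mm of travel: 0.4 × 0.28 / (π × 0.875²) = 0.046564. Accumulating E over each segment gives final E = 2.7473.

G0 X0.00 Y0.00 Z12.32
G1 X13.50 Y0.00 E0.6286
G1 X13.50 Y10.50 E1.1175
G1 X10.00 Y10.50 E1.2805
G1 X10.00 Y16.00 E1.5366
G1 X0.00 Y16.00 E2.0023
G1 X0.00 Y0.00 E2.7473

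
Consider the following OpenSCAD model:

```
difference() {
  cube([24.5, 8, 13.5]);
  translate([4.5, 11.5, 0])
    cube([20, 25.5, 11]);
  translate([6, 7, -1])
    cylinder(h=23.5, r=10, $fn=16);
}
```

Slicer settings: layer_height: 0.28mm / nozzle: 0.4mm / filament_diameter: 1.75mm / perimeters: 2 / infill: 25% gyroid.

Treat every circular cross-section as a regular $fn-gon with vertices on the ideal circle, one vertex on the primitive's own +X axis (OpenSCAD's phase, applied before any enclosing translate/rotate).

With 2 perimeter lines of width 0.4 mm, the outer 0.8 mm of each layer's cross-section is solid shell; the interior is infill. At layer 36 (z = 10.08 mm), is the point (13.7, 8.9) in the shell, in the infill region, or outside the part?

outside

At z = 10.08 mm: the 24.5×8 cube contributes its full rectangle; the 20×25.5 cube at (4.5, 11.5) contributes its full rectangle; the cylinder at (6, 7): section is a regular 16-gon, circumradius r=10; Taking the first minus the rest: starting from the 24.5×8 cube, the 20×25.5 cube at (4.5, 11.5) misses the remaining region (no effect); the r=10 cylinder at (6, 7) partially overlaps it — only the 120.66 mm² overlap (of its 306.15 mm²) is removed, clipping the outline — 1 connected region. Overall, the cross-section is a single solid region. The nearest boundary edge runs (16.00, 7.00)→(15.80, 8.00); distance from the point to it = 2.29 mm. The point is not inside any of the regions above, so it lies outside the cross-section (2.29 mm from the nearest boundary).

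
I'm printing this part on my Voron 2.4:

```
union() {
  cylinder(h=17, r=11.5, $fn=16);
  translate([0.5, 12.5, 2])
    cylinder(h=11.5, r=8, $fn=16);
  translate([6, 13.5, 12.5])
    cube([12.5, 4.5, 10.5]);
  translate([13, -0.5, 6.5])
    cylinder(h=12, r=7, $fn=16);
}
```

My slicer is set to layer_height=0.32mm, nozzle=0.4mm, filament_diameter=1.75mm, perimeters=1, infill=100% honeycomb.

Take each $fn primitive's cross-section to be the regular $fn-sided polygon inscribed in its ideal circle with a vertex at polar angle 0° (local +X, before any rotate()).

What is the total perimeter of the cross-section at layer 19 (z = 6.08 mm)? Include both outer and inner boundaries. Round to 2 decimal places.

89.09 mm

At z = 6.08 mm: the cylinder: section is a regular 16-gon, circumradius r=11.5 (perimeter = 2·16·11.500·sin(180°/16) = 71.79 mm); the cylinder at (0.5, 12.5): section is a regular 16-gon, circumradius r=8 (perimeter = 2·16·8.000·sin(180°/16) = 49.94 mm); the cube at (6, 13.5) does not reach this height (z outside [12.5, 23]); the cylinder at (13, -0.5) does not reach this height (z outside [6.5, 18.5]); Merging all regions: the regions partially overlap (shared area 66.45 mm²), so the edge portions inside another operand are dropped and the merged outline is re-measured after clipping — boundary = 89.09 mm. Overall, the cross-section is a single solid region. Total boundary length (outer) = 89.09 mm.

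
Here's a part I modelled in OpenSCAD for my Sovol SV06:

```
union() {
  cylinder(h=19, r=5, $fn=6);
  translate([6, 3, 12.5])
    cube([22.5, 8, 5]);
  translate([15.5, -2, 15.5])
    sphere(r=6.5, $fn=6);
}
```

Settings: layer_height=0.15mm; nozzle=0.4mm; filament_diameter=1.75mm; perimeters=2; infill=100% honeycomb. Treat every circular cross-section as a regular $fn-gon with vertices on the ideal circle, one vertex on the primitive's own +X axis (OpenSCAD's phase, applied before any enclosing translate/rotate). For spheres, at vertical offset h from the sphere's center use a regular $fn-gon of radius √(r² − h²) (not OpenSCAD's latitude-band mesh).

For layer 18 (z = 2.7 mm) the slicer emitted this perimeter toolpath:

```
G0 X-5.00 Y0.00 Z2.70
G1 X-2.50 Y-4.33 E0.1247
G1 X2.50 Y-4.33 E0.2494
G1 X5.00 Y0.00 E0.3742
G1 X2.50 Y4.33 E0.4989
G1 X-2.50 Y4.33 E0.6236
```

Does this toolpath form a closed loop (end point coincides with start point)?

Start point (G0): (-5.00, 0.00). End point (last G1): the path does not return to the start — open.

no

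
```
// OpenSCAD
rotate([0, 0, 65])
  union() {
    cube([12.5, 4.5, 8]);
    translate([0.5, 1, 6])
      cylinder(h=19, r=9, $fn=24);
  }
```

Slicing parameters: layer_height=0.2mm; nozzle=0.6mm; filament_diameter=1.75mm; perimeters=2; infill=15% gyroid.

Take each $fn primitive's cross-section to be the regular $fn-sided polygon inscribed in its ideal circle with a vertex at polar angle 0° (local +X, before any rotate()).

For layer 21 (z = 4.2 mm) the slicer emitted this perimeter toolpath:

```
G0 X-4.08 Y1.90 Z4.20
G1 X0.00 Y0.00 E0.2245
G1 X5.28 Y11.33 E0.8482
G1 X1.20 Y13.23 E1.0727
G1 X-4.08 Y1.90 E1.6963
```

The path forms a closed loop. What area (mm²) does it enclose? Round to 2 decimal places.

56.26 mm²

Apply the shoelace formula to the sequence of (X, Y) vertices; enclosed area = 56.26 mm².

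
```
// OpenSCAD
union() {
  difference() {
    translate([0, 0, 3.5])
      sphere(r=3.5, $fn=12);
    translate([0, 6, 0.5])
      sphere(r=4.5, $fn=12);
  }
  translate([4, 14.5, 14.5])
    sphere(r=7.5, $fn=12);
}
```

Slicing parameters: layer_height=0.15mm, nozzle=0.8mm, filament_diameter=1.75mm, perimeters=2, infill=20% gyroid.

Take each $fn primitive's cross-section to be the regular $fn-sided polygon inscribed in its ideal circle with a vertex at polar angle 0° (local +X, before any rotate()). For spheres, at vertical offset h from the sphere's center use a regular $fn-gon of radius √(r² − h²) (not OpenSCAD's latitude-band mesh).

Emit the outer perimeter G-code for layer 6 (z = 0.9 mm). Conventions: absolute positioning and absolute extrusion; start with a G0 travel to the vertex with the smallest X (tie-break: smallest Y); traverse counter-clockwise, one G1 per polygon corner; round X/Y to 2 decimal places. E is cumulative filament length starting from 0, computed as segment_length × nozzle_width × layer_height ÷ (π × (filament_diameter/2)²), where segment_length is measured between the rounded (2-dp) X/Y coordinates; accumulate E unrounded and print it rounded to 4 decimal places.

At z = 0.9 mm: the r=3.5 sphere contributes a regular 12-gon of circumradius √(3.5²−2.6²) = 2.343; the r=4.5 sphere at (0, 6) contributes a regular 12-gon of circumradius √(4.5²−0.4²) = 4.482; Taking the first minus the rest: starting from the r=3.5 sphere, the r=4.5 sphere at (0, 6) partially overlaps it — only the 1.23 mm² overlap (of its 60.27 mm²) is removed, clipping the outline — 1 connected region; the sphere at (4, 14.5) does not reach this height (|z−center|=13.600 > r=7.5); Combining (union): only that combined region is present, so the union is just that shape — 1 connected region. The outline is a single polygon with 12 vertices. Extrusion per mm of travel: 0.8 × 0.15 / (π × 0.875²) = 0.049890. Accumulating E over each segment gives final E = 0.7197.

G0 X-2.34 Y0.00 Z0.90
G1 X-2.03 Y-1.17 E0.0604
G1 X-1.17 Y-2.03 E0.1211
G1 X0.00 Y-2.34 E0.1814
G1 X1.17 Y-2.03 E0.2418
G1 X2.03 Y-1.17 E0.3025
G1 X2.34 Y0.00 E0.3629
G1 X2.03 Y1.17 E0.4233
G1 X1.33 Y1.87 E0.4727
G1 X0.00 Y1.52 E0.5413
G1 X-1.33 Y1.87 E0.6099
G1 X-2.03 Y1.17 E0.6593
G1 X-2.34 Y0.00 E0.7197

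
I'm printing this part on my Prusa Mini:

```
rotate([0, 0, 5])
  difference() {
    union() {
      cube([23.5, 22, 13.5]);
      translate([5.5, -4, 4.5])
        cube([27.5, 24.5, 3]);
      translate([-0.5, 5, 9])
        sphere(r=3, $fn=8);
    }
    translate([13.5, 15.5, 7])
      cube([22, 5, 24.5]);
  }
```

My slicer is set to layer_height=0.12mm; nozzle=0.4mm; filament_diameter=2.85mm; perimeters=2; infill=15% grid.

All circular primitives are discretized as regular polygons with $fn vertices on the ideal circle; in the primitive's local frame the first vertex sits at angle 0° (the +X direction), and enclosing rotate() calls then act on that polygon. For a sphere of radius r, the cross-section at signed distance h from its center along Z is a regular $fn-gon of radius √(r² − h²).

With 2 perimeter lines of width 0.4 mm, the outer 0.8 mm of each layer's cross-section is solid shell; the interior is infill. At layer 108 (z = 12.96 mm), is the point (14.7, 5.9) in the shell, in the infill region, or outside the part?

infill

At z = 12.96 mm: the cube (footprint 23.5×22) is included at this height; the cube at (5.5, -4) does not reach this height (z outside [4.5, 7.5]); the sphere at (-0.5, 5) is not intersected at this z (|z−center|=3.960 > r=3); Merging all regions: only the 23.5×22 cube is present, so the union is just that shape — 1 connected region; the cube at (13.5, 15.5) is present — its section is the full 22×5 rectangle; After the difference (first − rest): starting from the result so far, the 22×5 cube at (13.5, 15.5) partially overlaps it — only the 50.00 mm² overlap (of its 110.00 mm²) is removed, clipping the outline — 1 connected region; (whole slice rotated 5° about Z — lengths, areas and connectivity unchanged). Overall, the cross-section is a single solid region. Undo the 5° rotation: the query point maps to (15.158, 4.596) in the un-rotated model frame. The nearest boundary edge runs (23.50, 0.00)→(0.00, 0.00); distance from the point to it = 4.60 mm. The point is inside the cross-section and 4.60 mm from the nearest boundary — more than the 0.8 mm shell width (2 × 0.4), so it's in the infill interior.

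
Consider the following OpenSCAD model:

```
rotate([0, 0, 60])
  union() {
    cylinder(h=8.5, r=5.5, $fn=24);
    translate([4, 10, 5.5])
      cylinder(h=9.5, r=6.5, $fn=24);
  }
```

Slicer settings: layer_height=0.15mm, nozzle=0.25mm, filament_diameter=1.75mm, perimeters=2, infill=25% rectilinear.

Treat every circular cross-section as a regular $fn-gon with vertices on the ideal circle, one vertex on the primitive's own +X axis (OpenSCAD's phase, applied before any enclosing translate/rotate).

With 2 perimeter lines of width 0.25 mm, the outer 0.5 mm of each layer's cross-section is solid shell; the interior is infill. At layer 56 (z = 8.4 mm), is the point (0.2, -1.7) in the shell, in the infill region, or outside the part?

infill

At z = 8.4 mm: the r=5.5 cylinder contributes a regular 24-gon of circumradius 5.5; the r=6.5 cylinder at (4, 10) contributes a regular 24-gon of circumradius 6.5; Taking the union: the regions partially overlap (shared area 4.01 mm²), so overlapping operands fuse into one piece — 1 connected region; (whole slice rotated 60° about Z — lengths, areas and connectivity unchanged). Overall, the cross-section is a single solid region. Undo the 60° rotation: the query point maps to (-1.372, -1.023) in the un-rotated model frame. The nearest boundary edge runs (-3.89, -3.89)→(-4.76, -2.75); distance from the point to it = 3.74 mm. The point is inside the cross-section and 3.74 mm from the nearest boundary — more than the 0.5 mm shell width (2 × 0.25), so it's in the infill interior.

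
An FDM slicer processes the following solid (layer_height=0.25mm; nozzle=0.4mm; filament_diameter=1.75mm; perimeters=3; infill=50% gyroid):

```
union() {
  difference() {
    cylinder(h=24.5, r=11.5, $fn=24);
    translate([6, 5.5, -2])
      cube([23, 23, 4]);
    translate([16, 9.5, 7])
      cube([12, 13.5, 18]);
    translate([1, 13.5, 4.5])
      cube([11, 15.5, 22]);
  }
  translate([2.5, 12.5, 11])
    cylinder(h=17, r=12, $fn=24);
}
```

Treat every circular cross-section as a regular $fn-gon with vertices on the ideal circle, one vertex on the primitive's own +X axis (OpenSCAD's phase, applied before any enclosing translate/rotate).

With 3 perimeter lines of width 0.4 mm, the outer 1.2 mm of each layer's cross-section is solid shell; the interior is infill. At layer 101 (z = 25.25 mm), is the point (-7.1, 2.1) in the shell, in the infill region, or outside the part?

At z = 25.25 mm: the cylinder does not reach this height (z outside [0, 24.5]); the cube at (6, 5.5) does not reach this height (z outside [-2, 2]); the cube at (16, 9.5) does not reach this height (z outside [7, 25]); the 11×15.5 cube at (1, 13.5) contributes its full rectangle; After the difference (first − rest): the first operand is absent here, so nothing remains; the r=12 cylinder at (2.5, 12.5) gives a regular 24-gon of circumradius 12 (constant along its height); Merging all regions: only the r=12 cylinder at (2.5, 12.5) is present, so the union is just that shape — 1 connected region. Overall, the cross-section is a single solid region. The nearest boundary edge runs (-5.99, 4.01)→(-3.50, 2.11); distance from the point to it = 2.20 mm. The point is not inside any of the regions above, so it lies outside the cross-section (2.20 mm from the nearest boundary).

outside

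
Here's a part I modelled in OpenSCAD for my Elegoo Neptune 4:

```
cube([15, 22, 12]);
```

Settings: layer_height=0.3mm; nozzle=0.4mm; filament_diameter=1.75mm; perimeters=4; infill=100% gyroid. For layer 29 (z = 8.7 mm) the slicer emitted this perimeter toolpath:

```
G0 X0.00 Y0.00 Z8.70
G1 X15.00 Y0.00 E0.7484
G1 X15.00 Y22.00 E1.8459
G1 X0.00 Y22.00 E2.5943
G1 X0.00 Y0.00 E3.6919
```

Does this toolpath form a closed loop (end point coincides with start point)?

Start point (G0): (0.00, 0.00). End point (last G1): the path returns to the start — closed.

yes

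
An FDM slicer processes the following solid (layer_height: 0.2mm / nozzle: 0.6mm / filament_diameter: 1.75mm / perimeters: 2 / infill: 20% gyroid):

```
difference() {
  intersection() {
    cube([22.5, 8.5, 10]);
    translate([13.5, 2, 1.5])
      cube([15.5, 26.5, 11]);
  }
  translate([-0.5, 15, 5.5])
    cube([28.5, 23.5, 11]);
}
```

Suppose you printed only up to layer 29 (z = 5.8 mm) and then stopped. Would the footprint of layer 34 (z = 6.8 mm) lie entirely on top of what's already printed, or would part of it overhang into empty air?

entirely on top

Compare the two slices. At z = 5.8: the 22.5×8.5 cube contributes its full rectangle (area 191.25 mm²); the 15.5×26.5 cube at (13.5, 2) contributes its full rectangle (area 410.75 mm²); Keeping only the common overlap: the 15.5×26.5 cube at (13.5, 2) partially overlaps the 22.5×8.5 cube; clipping to the common part keeps 58.50 mm² — area = 58.50 mm²; the 28.5×23.5 cube at (-0.5, 15) contributes its full rectangle (area 669.75 mm²); After the difference (first − rest): starting from the result so far (58.50 mm²), the 28.5×23.5 cube at (-0.5, 15) misses the remaining region (no effect) — area = 58.50 mm². At z = 6.8: the cube is present — its section is the full 22.5×8.5 rectangle (area 191.25 mm²); the 15.5×26.5 cube at (13.5, 2) contributes its full rectangle (area 410.75 mm²); Keeping only the common overlap: the 15.5×26.5 cube at (13.5, 2) partially overlaps the 22.5×8.5 cube; clipping to the common part keeps 58.50 mm² — area = 58.50 mm²; the cube at (-0.5, 15) (footprint 28.5×23.5) is included at this height (area 669.75 mm²); Taking the first minus the rest: starting from the result so far (58.50 mm²), the 28.5×23.5 cube at (-0.5, 15) misses the remaining region (no effect) — area = 58.50 mm². Checking containment: the cross-section at z = 6.8 is a subset of the cross-section at z = 5.8.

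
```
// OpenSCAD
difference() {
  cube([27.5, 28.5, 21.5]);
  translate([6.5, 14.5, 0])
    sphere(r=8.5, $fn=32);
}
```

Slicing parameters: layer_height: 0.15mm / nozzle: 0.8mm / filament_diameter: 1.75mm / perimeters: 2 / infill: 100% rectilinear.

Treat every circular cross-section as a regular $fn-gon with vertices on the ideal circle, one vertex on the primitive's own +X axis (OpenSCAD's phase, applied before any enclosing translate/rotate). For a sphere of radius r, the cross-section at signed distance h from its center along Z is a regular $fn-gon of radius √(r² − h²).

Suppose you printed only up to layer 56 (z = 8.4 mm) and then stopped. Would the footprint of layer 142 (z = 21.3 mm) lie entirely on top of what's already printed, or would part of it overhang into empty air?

part overhangs

Compare the two slices. At z = 8.4: the cube is present — its section is the full 27.5×28.5 rectangle (area 783.75 mm²); the r=8.5 sphere at (6.5, 14.5) slices to a regular 32-gon of circumradius 1.300 (√(r²−h²) with h=8.4 from center) (area = (32/2)·1.300²·sin(360°/32) = 5.28 mm²); After the difference (first − rest): starting from the 27.5×28.5 cube (783.75 mm²), the r=8.5 sphere at (6.5, 14.5) lies wholly inside it (removes its full 5.28 mm² and its 8.16 mm outline becomes a hole wall) — area = 778.47 mm². At z = 21.3: the cube is present — its section is the full 27.5×28.5 rectangle (area 783.75 mm²); the sphere at (6.5, 14.5) does not reach this height (|z−center|=21.300 > r=8.5); Taking the first minus the rest: none of the subtracted shapes is present at this height, so the 27.5×28.5 cube is unchanged — area = 783.75 mm². Checking containment: at z = 21.3 the cross-section extends beyond the z = 8.4 cross-section by about 5.28 mm².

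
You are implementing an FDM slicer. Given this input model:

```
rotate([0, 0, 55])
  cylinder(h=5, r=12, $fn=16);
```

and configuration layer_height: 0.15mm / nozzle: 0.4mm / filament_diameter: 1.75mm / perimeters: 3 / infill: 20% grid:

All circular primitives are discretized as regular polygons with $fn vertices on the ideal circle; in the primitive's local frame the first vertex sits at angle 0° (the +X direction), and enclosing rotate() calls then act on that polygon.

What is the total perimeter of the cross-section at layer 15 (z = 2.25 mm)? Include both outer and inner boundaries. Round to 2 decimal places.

At z = 2.25 mm: the cylinder: section is a regular 16-gon, circumradius r=12 (perimeter = 2·16·12.000·sin(180°/16) = 74.91 mm); (whole slice rotated 55° about Z — lengths, areas and connectivity unchanged). Overall, the cross-section is a single solid region. Total boundary length (outer) = 74.91 mm.

74.91 mm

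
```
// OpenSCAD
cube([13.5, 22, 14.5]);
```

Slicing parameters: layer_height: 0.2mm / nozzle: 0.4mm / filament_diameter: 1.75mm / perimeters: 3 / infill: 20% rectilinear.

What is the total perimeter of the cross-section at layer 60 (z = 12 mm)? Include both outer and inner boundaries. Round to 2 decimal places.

71.00 mm

At z = 12 mm: the cube is present — its section is the full 13.5×22 rectangle (perimeter 71.00 mm). Overall, the cross-section is a single solid region. Total boundary length (outer) = 71.00 mm.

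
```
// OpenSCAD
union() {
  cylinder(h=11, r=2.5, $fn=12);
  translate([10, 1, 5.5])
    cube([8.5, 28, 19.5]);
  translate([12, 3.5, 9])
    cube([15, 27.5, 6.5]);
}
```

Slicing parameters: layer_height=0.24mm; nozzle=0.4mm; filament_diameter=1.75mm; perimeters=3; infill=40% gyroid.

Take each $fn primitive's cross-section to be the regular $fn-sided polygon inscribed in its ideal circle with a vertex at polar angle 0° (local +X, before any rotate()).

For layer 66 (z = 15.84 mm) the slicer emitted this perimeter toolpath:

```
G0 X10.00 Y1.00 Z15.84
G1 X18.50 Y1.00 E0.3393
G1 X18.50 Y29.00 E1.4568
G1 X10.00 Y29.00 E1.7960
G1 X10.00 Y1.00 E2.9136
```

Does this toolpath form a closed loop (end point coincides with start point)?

Start point (G0): (10.00, 1.00). End point (last G1): the path returns to the start — closed.

yes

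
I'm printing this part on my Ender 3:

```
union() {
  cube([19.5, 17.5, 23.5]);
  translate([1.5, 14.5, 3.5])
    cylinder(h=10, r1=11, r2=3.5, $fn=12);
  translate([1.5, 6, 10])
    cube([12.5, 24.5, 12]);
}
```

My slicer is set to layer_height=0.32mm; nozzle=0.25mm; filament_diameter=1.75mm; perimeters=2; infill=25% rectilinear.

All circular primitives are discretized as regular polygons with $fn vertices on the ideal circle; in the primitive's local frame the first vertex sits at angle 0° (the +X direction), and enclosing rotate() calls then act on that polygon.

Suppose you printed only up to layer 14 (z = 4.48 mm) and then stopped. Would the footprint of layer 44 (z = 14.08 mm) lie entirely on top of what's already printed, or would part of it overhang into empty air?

part overhangs

Compare the two slices. At z = 4.48: the 19.5×17.5 cube contributes its full rectangle (area 341.25 mm²); the cone at (1.5, 14.5) (r1=11→r2=3.5) has section circumradius 10.265 here — a regular 12-gon (area = (12/2)·10.265²·sin(360°/12) = 316.11 mm²); the cube at (1.5, 6) is absent (z outside [10, 22]); Combining (union): the regions partially overlap — summed areas 657.36 mm² minus the doubly-counted overlap 128.21 mm² gives 529.15 mm² — area = 529.15 mm². At z = 14.08: the cube (footprint 19.5×17.5) is included at this height (area 341.25 mm²); the cone at (1.5, 14.5) is absent (z outside [3.5, 13.5]); the cube at (1.5, 6) (footprint 12.5×24.5) is included at this height (area 306.25 mm²); Combining (union): the regions partially overlap — summed areas 647.50 mm² minus the doubly-counted overlap 143.75 mm² gives 503.75 mm² — area = 503.75 mm². Checking containment: at z = 14.08 the cross-section extends beyond the z = 4.48 cross-section by about 113.06 mm².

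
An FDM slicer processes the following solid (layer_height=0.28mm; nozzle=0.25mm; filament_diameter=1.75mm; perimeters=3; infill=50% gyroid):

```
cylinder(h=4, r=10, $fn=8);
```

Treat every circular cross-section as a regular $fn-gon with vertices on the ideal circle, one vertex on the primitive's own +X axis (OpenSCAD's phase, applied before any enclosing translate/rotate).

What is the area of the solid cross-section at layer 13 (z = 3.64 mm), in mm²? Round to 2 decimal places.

At z = 3.64 mm: the r=10 cylinder gives a regular 8-gon of circumradius 10 (constant along its height) (area = (8/2)·10.000²·sin(360°/8) = 282.84 mm²). Overall, the cross-section is a single solid region. Net area = 282.84 mm².

282.84 mm²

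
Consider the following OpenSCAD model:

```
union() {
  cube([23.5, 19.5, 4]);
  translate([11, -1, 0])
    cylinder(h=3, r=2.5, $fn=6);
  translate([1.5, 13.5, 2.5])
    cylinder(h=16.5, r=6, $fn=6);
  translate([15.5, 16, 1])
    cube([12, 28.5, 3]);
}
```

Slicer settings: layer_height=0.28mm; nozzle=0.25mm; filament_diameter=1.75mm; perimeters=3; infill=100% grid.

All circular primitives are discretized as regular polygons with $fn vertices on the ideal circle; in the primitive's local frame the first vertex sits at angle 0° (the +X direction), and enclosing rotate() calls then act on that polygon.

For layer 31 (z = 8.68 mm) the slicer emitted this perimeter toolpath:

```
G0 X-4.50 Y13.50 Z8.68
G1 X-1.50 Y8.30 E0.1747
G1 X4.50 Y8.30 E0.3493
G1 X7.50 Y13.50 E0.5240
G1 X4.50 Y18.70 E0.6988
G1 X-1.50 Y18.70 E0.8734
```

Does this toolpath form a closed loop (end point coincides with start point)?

no

Start point (G0): (-4.50, 13.50). End point (last G1): the path does not return to the start — open.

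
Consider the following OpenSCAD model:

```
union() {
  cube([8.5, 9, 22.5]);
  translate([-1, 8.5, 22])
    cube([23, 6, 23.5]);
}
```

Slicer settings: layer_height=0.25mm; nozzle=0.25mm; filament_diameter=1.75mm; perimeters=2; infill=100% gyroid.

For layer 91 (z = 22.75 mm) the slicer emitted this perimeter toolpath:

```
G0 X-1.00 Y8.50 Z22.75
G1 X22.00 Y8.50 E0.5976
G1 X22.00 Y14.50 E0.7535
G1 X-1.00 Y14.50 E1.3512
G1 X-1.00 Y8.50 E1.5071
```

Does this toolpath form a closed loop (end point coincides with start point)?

yes

Start point (G0): (-1.00, 8.50). End point (last G1): the path returns to the start — closed.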